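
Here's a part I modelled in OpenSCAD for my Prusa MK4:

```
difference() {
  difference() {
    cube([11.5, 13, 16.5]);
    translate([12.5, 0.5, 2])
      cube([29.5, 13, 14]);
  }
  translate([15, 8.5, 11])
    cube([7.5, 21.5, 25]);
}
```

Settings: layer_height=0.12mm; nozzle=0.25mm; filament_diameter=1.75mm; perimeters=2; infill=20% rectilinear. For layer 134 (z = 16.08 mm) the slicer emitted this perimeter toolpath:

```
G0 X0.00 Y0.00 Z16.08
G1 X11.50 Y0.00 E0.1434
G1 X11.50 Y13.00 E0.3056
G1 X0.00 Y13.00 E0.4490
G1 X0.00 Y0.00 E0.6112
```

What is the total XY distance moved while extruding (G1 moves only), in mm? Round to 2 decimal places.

49.00 mm

Sum the Euclidean lengths of each G1 segment: total = 49.00 mm.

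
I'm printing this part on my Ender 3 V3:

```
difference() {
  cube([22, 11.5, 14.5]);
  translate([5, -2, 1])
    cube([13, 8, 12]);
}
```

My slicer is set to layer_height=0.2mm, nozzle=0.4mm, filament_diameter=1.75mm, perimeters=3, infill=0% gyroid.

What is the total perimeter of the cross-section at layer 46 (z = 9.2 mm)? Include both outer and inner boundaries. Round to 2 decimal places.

79.00 mm

At z = 9.2 mm: the cube is present — its section is the full 22×11.5 rectangle (perimeter 67.00 mm); the 13×8 cube at (5, -2) contributes its full rectangle (perimeter 42.00 mm); Subtracting the remaining from the first: starting from the 22×11.5 cube, the 13×8 cube at (5, -2) partially overlaps it — only the 78.00 mm² overlap (of its 104.00 mm²) is removed, clipping the outline — boundary = 79.00 mm. Overall, the cross-section is a single solid region. Total boundary length (outer) = 79.00 mm.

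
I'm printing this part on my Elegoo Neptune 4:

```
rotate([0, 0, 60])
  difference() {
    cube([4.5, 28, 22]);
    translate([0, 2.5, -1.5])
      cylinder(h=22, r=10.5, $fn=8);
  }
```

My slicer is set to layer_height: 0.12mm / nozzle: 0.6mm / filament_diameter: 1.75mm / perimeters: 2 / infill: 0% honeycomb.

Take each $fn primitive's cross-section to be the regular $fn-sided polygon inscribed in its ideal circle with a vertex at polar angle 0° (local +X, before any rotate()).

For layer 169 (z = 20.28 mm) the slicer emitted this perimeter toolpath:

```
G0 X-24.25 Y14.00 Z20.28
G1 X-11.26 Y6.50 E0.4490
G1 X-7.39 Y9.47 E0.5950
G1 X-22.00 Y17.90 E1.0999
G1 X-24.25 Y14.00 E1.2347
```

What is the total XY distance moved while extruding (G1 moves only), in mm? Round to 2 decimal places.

41.25 mm

Sum the Euclidean lengths of each G1 segment: total = 41.25 mm.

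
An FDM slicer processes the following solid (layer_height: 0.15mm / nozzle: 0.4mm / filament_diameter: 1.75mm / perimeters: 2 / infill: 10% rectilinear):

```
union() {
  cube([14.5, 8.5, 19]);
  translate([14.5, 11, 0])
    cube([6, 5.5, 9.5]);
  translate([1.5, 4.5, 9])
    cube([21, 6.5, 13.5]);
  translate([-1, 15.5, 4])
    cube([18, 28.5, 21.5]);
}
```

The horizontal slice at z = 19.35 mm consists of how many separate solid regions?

2

At z = 19.35 mm: the cube is absent (z outside [0, 19]); the cube at (14.5, 11) does not reach this height (z outside [0, 9.5]); the cube at (1.5, 4.5) is present — its section is the full 21×6.5 rectangle; the 18×28.5 cube at (-1, 15.5) contributes its full rectangle; Combining (union): the 2 present regions are separate (no shared area or edge), so areas and boundary lengths simply add and each stays a separate island — 2 connected regions. The result has 2 disconnected regions.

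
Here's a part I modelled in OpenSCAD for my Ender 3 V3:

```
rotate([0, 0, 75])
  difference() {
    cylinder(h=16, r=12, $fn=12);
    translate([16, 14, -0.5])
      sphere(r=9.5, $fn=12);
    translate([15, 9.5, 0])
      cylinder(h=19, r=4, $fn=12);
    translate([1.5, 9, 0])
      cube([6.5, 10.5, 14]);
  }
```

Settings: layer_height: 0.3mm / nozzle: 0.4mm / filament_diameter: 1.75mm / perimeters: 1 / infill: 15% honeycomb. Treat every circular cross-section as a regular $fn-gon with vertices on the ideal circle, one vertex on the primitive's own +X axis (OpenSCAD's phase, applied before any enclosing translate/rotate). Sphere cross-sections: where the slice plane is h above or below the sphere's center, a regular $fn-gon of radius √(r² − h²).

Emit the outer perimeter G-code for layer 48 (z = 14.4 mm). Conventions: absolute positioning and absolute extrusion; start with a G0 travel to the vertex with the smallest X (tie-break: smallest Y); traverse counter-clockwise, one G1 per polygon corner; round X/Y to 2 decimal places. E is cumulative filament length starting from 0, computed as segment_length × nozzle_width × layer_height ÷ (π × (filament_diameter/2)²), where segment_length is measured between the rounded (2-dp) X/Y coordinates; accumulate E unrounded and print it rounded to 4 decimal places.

At z = 14.4 mm: the r=12 cylinder contributes a regular 12-gon of circumradius 12; the sphere at (16, 14) is absent (|z−center|=14.900 > r=9.5); the r=4 cylinder at (15, 9.5) contributes a regular 12-gon of circumradius 4; the cube at (1.5, 9) is not intersected at this z (z outside [0, 14]); Taking the first minus the rest: starting from the r=12 cylinder, the r=4 cylinder at (15, 9.5) misses the remaining region (no effect) — 1 connected region; (rotated 75° about Z; rotation is an isometry so areas/perimeters/island counts are preserved). The outline is a single polygon with 12 vertices. Extrusion per mm of travel: 0.4 × 0.3 / (π × 0.875²) = 0.049890. Accumulating E over each segment gives final E = 3.7195.

G0 X-11.59 Y-3.11 Z14.40
G1 X-8.49 Y-8.49 E0.3098
G1 X-3.11 Y-11.59 E0.6196
G1 X3.11 Y-11.59 E0.9299
G1 X8.49 Y-8.49 E1.2397
G1 X11.59 Y-3.11 E1.5494
G1 X11.59 Y3.11 E1.8598
G1 X8.49 Y8.49 E2.1695
G1 X3.11 Y11.59 E2.4793
G1 X-3.11 Y11.59 E2.7896
G1 X-8.49 Y8.49 E3.0994
G1 X-11.59 Y3.11 E3.4092
G1 X-11.59 Y-3.11 E3.7195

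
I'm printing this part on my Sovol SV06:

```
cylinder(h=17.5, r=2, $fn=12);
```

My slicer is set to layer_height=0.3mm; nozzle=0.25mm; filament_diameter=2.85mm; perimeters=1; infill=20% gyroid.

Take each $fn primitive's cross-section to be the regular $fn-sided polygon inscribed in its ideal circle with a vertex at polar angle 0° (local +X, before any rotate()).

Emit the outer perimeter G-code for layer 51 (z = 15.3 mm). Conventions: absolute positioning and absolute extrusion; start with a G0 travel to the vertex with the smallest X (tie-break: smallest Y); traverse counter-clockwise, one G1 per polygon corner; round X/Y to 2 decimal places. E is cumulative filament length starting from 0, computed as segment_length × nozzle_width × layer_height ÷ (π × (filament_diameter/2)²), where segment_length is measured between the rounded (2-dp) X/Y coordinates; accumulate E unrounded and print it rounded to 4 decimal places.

G0 X-2.00 Y0.00 Z15.30
G1 X-1.73 Y-1.00 E0.0122
G1 X-1.00 Y-1.73 E0.0243
G1 X0.00 Y-2.00 E0.0365
G1 X1.00 Y-1.73 E0.0487
G1 X1.73 Y-1.00 E0.0608
G1 X2.00 Y0.00 E0.0730
G1 X1.73 Y1.00 E0.0852
G1 X1.00 Y1.73 E0.0973
G1 X0.00 Y2.00 E0.1095
G1 X-1.00 Y1.73 E0.1217
G1 X-1.73 Y1.00 E0.1338
G1 X-2.00 Y0.00 E0.1460

At z = 15.3 mm: the cylinder: section is a regular 12-gon, circumradius r=2. The outline is a single polygon with 12 vertices. Extrusion per mm of travel: 0.25 × 0.3 / (π × 1.425²) = 0.011757. Accumulating E over each segment gives final E = 0.1460.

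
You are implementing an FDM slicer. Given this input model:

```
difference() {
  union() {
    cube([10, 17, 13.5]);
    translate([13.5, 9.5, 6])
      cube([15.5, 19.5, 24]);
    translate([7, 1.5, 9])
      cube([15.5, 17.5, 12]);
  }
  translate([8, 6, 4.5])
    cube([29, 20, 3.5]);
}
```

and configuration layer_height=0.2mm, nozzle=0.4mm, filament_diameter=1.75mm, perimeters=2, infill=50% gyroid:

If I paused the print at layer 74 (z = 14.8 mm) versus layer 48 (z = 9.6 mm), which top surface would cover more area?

layer 48 (z = 9.6 mm)

Layer 74 (z = 14.8): the cube is not intersected at this z (z outside [0, 13.5]); the cube at (13.5, 9.5) is present — its section is the full 15.5×19.5 rectangle (area 302.25 mm²); the cube at (7, 1.5) is present — its section is the full 15.5×17.5 rectangle (area 271.25 mm²); Combining (union): the regions partially overlap — summed areas 573.50 mm² minus the doubly-counted overlap 85.50 mm² gives 488.00 mm² — area = 488.00 mm²; the cube at (8, 6) is not intersected at this z (z outside [4.5, 8]); Subtracting the remaining from the first: none of the subtracted shapes is present at this height, so the result so far is unchanged — area = 488.00 mm². So its area = 488.00 mm². Layer 48 (z = 9.6): the 10×17 cube contributes its full rectangle (area 170.00 mm²); the 15.5×19.5 cube at (13.5, 9.5) contributes its full rectangle (area 302.25 mm²); the 15.5×17.5 cube at (7, 1.5) contributes its full rectangle (area 271.25 mm²); Merging all regions: the regions partially overlap — summed areas 743.50 mm² minus the doubly-counted overlap 132.00 mm² gives 611.50 mm² — area = 611.50 mm²; the cube at (8, 6) is absent (z outside [4.5, 8]); Taking the first minus the rest: none of the subtracted shapes is present at this height, so the result so far is unchanged — area = 611.50 mm². So its area = 611.50 mm². Layer 48 is larger (611.50 vs 488.00 mm²).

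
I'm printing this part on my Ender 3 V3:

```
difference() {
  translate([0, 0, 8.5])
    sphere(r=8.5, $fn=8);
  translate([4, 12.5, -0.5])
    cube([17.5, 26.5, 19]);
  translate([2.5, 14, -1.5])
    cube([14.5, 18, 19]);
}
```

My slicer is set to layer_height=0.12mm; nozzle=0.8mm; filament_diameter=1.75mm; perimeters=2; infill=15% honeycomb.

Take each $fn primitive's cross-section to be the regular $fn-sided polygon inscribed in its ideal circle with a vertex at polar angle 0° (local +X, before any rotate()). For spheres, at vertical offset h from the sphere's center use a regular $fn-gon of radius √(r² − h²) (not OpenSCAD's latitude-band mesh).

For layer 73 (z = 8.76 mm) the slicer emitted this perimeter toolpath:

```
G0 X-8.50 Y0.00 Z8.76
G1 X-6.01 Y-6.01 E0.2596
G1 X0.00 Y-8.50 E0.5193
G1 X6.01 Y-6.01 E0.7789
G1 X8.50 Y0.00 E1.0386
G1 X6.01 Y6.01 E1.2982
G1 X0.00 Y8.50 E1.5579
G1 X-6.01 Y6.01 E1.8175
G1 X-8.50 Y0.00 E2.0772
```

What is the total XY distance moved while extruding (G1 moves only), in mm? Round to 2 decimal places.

52.04 mm

Sum the Euclidean lengths of each G1 segment: total = 52.04 mm.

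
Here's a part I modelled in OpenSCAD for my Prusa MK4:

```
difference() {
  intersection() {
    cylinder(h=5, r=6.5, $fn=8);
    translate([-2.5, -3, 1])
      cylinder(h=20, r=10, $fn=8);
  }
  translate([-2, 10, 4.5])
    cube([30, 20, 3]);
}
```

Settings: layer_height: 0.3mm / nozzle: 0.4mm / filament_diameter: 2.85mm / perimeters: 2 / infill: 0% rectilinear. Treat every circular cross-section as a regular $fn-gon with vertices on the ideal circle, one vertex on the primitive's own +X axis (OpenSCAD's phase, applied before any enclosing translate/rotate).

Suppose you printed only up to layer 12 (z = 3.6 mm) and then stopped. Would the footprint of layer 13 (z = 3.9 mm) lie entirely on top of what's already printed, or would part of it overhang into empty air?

Compare the two slices. At z = 3.6: the cylinder: section is a regular 8-gon, circumradius r=6.5 (area = (8/2)·6.500²·sin(360°/8) = 119.50 mm²); the r=10 cylinder at (-2.5, -3) gives a regular 8-gon of circumradius 10 (constant along its height) (area = (8/2)·10.000²·sin(360°/8) = 282.84 mm²); Taking the intersection: the r=10 cylinder at (-2.5, -3) partially overlaps the r=6.5 cylinder; clipping to the common part keeps 115.79 mm² — area = 115.79 mm²; the cube at (-2, 10) is absent (z outside [4.5, 7.5]); Taking the first minus the rest: none of the subtracted shapes is present at this height, so the result so far is unchanged — area = 115.79 mm². At z = 3.9: the r=6.5 cylinder contributes a regular 8-gon of circumradius 6.5 (area = (8/2)·6.500²·sin(360°/8) = 119.50 mm²); the cylinder at (-2.5, -3): section is a regular 8-gon, circumradius r=10 (area = (8/2)·10.000²·sin(360°/8) = 282.84 mm²); After intersecting: the r=10 cylinder at (-2.5, -3) partially overlaps the r=6.5 cylinder; clipping to the common part keeps 115.79 mm² — area = 115.79 mm²; the cube at (-2, 10) is absent (z outside [4.5, 7.5]); Subtracting the remaining from the first: none of the subtracted shapes is present at this height, so that combined region is unchanged — area = 115.79 mm². Checking containment: the cross-section at z = 3.9 is a subset of the cross-section at z = 3.6.

entirely on top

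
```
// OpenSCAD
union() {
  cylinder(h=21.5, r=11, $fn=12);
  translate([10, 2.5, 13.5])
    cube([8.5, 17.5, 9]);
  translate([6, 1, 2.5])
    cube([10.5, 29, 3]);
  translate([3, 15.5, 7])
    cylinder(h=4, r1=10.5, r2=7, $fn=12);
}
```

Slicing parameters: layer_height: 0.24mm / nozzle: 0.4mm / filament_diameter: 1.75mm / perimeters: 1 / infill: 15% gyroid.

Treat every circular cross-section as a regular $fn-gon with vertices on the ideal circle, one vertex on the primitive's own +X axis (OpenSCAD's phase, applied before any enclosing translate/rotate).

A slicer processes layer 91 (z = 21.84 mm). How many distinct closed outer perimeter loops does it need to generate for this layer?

At z = 21.84 mm: the cylinder does not reach this height (z outside [0, 21.5]); the cube at (10, 2.5) is present — its section is the full 8.5×17.5 rectangle; the cube at (6, 1) is not intersected at this z (z outside [2.5, 5.5]); the cone at (3, 15.5) is not intersected at this z (z outside [7, 11]); Combining (union): only the 8.5×17.5 cube at (10, 2.5) is present, so the union is just that shape — 1 connected region. The result has 1 disconnected region.

1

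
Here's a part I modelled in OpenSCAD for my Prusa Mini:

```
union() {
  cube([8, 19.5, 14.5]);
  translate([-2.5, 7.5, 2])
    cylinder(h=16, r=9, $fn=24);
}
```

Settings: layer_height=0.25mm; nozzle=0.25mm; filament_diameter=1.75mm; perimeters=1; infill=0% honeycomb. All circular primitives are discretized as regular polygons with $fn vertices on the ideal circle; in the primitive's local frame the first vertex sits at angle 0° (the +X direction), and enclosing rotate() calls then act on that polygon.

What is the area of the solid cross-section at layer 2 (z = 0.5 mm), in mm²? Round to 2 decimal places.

156.00 mm²

At z = 0.5 mm: the cube is present — its section is the full 8×19.5 rectangle (area 156.00 mm²); the cylinder at (-2.5, 7.5) is not intersected at this z (z outside [2, 18]); Taking the union: only the 8×19.5 cube is present, so the union is just that shape — area = 156.00 mm². Overall, the cross-section is a single solid region. Net area = 156.00 mm².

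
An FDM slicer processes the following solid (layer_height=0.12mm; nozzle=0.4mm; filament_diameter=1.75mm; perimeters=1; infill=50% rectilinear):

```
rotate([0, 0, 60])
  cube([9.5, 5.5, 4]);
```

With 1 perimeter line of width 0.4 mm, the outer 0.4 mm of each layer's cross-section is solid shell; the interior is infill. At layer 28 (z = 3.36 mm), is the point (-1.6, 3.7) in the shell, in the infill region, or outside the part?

At z = 3.36 mm: the cube is present — its section is the full 9.5×5.5 rectangle; (rotated 60° about Z; rotation is an isometry so areas/perimeters/island counts are preserved). Overall, the cross-section is a single solid region. Undo the 60° rotation: the query point maps to (2.404, 3.236) in the un-rotated model frame. The nearest boundary edge runs (9.50, 5.50)→(0.00, 5.50); distance from the point to it = 2.26 mm. The point is inside the cross-section and 2.26 mm from the nearest boundary — more than the 0.4 mm shell width (1 × 0.4), so it's in the infill interior.

infill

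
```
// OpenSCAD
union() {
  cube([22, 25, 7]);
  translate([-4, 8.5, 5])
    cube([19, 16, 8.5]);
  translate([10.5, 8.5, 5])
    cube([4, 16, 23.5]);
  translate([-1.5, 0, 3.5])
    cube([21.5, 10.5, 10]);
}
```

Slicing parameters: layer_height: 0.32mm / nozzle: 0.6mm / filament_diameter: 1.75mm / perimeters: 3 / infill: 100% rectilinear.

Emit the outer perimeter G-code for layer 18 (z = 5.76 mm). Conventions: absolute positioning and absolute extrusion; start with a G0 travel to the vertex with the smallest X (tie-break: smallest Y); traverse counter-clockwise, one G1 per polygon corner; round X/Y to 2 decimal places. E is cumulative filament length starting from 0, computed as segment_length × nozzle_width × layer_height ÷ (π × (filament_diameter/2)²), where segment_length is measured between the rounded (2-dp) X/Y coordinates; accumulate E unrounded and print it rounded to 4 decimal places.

G0 X-4.00 Y8.50 Z5.76
G1 X-1.50 Y8.50 E0.1996
G1 X-1.50 Y0.00 E0.8781
G1 X22.00 Y0.00 E2.7539
G1 X22.00 Y25.00 E4.7495
G1 X0.00 Y25.00 E6.5057
G1 X0.00 Y24.50 E6.5456
G1 X-4.00 Y24.50 E6.8649
G1 X-4.00 Y8.50 E8.1421

At z = 5.76 mm: the 22×25 cube contributes its full rectangle; the cube at (-4, 8.5) (footprint 19×16) is included at this height; the cube at (10.5, 8.5) (footprint 4×16) is included at this height; the 21.5×10.5 cube at (-1.5, 0) contributes its full rectangle; Combining (union): the regions partially overlap (shared area 517.00 mm²), so overlapping operands fuse into one piece — 1 connected region. The outline is a single polygon with 8 vertices. Extrusion per mm of travel: 0.6 × 0.32 / (π × 0.875²) = 0.079824. Accumulating E over each segment gives final E = 8.1421.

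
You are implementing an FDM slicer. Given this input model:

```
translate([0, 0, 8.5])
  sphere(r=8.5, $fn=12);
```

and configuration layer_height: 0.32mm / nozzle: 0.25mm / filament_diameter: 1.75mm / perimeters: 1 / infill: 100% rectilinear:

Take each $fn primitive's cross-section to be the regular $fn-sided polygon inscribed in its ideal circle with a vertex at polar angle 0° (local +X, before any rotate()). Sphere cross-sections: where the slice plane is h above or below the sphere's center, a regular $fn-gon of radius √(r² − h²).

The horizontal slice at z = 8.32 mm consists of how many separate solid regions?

At z = 8.32 mm: the sphere: section is a regular 12-gon, circumradius = √(r²−h²) = √(8.5²−0.18²) = 8.498. The result has 1 disconnected region.

1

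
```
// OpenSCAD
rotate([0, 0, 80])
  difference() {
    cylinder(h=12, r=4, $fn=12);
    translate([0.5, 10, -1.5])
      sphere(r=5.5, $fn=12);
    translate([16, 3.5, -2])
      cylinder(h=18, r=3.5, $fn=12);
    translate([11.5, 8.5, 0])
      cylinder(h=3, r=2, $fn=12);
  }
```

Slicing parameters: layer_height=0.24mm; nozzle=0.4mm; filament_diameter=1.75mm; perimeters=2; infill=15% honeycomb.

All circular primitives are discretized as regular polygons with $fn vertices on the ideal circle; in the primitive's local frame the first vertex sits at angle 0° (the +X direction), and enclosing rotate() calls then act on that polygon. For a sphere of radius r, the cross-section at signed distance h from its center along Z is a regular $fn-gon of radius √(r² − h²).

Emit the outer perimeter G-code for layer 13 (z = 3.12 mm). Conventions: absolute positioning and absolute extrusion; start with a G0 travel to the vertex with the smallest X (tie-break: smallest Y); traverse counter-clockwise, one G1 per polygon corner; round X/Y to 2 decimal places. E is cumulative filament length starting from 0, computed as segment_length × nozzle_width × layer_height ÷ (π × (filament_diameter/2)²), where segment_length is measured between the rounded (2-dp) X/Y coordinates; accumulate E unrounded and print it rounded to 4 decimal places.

At z = 3.12 mm: the r=4 cylinder contributes a regular 12-gon of circumradius 4; the r=5.5 sphere at (0.5, 10) contributes a regular 12-gon of circumradius √(5.5²−4.62²) = 2.984; the r=3.5 cylinder at (16, 3.5) contributes a regular 12-gon of circumradius 3.5; the cylinder at (11.5, 8.5) is absent (z outside [0, 3]); Subtracting the remaining from the first: starting from the r=4 cylinder, the r=5.5 sphere at (0.5, 10) misses the remaining region (no effect); the r=3.5 cylinder at (16, 3.5) misses the remaining region (no effect) — 1 connected region; (whole slice rotated 80° about Z — lengths, areas and connectivity unchanged). The outline is a single polygon with 12 vertices. Extrusion per mm of travel: 0.4 × 0.24 / (π × 0.875²) = 0.039912. Accumulating E over each segment gives final E = 0.9915.

G0 X-3.94 Y0.69 Z3.12
G1 X-3.76 Y-1.37 E0.0825
G1 X-2.57 Y-3.06 E0.1650
G1 X-0.69 Y-3.94 E0.2479
G1 X1.37 Y-3.76 E0.3304
G1 X3.06 Y-2.57 E0.4129
G1 X3.94 Y-0.69 E0.4958
G1 X3.76 Y1.37 E0.5783
G1 X2.57 Y3.06 E0.6608
G1 X0.69 Y3.94 E0.7436
G1 X-1.37 Y3.76 E0.8262
G1 X-3.06 Y2.57 E0.9087
G1 X-3.94 Y0.69 E0.9915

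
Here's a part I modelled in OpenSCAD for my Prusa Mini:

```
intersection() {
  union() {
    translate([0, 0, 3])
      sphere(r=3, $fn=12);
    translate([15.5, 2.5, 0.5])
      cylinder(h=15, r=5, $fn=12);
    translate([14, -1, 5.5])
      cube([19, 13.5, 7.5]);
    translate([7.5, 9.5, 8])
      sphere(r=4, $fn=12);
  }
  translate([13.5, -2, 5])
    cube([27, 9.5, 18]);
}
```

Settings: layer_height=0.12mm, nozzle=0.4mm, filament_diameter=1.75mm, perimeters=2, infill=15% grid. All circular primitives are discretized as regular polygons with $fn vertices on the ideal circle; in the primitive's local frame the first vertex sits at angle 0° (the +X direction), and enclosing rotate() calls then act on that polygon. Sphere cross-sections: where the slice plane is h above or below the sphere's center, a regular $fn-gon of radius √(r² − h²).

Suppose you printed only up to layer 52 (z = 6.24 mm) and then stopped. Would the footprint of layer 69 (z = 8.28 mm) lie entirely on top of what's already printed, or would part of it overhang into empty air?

Compare the two slices. At z = 6.24: the sphere does not reach this height (|z−center|=3.240 > r=3); the r=5 cylinder at (15.5, 2.5) contributes a regular 12-gon of circumradius 5 (area = (12/2)·5.000²·sin(360°/12) = 75.00 mm²); the cube at (14, -1) is present — its section is the full 19×13.5 rectangle (area 256.50 mm²); the sphere at (7.5, 9.5): section is a regular 12-gon, circumradius = √(r²−h²) = √(4²−1.76²) = 3.592 (area = (12/2)·3.592²·sin(360°/12) = 38.71 mm²); Taking the union: the regions partially overlap — summed areas 370.21 mm² minus the doubly-counted overlap 46.69 mm² gives 323.52 mm² — area = 323.52 mm²; the 27×9.5 cube at (13.5, -2) contributes its full rectangle (area 256.50 mm²); Taking the intersection: the 27×9.5 cube at (13.5, -2) partially overlaps the result so far; clipping to the common part keeps 170.30 mm² — area = 170.30 mm². At z = 8.28: the sphere is not intersected at this z (|z−center|=5.280 > r=3); the r=5 cylinder at (15.5, 2.5) gives a regular 12-gon of circumradius 5 (constant along its height) (area = (12/2)·5.000²·sin(360°/12) = 75.00 mm²); the 19×13.5 cube at (14, -1) contributes its full rectangle (area 256.50 mm²); the sphere at (7.5, 9.5): section is a regular 12-gon, circumradius = √(r²−h²) = √(4²−0.28²) = 3.990 (area = (12/2)·3.990²·sin(360°/12) = 47.76 mm²); Merging all regions: the regions partially overlap — summed areas 379.26 mm² minus the doubly-counted overlap 46.69 mm² gives 332.57 mm² — area = 332.57 mm²; the 27×9.5 cube at (13.5, -2) contributes its full rectangle (area 256.50 mm²); Keeping only the common overlap: the 27×9.5 cube at (13.5, -2) partially overlaps that combined region; clipping to the common part keeps 170.30 mm² — area = 170.30 mm². Checking containment: the cross-section at z = 8.28 is a subset of the cross-section at z = 6.24.

entirely on top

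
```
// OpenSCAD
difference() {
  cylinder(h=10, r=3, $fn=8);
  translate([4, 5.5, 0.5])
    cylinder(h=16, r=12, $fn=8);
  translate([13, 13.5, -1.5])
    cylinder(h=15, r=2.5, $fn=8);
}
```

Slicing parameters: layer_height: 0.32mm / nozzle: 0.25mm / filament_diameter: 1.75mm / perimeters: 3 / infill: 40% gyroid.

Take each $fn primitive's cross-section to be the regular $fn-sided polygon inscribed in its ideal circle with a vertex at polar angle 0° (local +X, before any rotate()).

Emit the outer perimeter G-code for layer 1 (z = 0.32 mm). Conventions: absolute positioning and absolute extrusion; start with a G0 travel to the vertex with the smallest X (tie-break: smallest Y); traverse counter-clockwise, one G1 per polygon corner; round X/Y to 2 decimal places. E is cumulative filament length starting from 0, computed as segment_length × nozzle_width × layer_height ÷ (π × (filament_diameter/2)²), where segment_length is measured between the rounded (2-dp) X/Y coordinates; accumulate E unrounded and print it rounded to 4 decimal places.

At z = 0.32 mm: the cylinder: section is a regular 8-gon, circumradius r=3; the cylinder at (4, 5.5) is not intersected at this z (z outside [0.5, 16.5]); the r=2.5 cylinder at (13, 13.5) gives a regular 8-gon of circumradius 2.5 (constant along its height); Taking the first minus the rest: starting from the r=3 cylinder, the r=2.5 cylinder at (13, 13.5) misses the remaining region (no effect) — 1 connected region. The outline is a single polygon with 8 vertices. Extrusion per mm of travel: 0.25 × 0.32 / (π × 0.875²) = 0.033260. Accumulating E over each segment gives final E = 0.6108.

G0 X-3.00 Y0.00 Z0.32
G1 X-2.12 Y-2.12 E0.0763
G1 X0.00 Y-3.00 E0.1527
G1 X2.12 Y-2.12 E0.2290
G1 X3.00 Y0.00 E0.3054
G1 X2.12 Y2.12 E0.3817
G1 X0.00 Y3.00 E0.4581
G1 X-2.12 Y2.12 E0.5344
G1 X-3.00 Y0.00 E0.6108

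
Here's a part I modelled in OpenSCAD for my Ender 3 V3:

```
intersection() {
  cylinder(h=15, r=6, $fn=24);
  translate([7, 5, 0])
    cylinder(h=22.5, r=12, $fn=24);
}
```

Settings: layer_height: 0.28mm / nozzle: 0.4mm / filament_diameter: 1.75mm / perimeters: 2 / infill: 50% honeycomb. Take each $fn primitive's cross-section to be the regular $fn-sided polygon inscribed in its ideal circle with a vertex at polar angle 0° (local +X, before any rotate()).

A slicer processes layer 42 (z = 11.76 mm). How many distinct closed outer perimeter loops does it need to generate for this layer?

1

At z = 11.76 mm: the cylinder: section is a regular 24-gon, circumradius r=6; the cylinder at (7, 5): section is a regular 24-gon, circumradius r=12; Taking the intersection: the r=12 cylinder at (7, 5) partially overlaps the r=6 cylinder; clipping to the common part keeps 89.12 mm² — 1 connected region. The result has 1 disconnected region.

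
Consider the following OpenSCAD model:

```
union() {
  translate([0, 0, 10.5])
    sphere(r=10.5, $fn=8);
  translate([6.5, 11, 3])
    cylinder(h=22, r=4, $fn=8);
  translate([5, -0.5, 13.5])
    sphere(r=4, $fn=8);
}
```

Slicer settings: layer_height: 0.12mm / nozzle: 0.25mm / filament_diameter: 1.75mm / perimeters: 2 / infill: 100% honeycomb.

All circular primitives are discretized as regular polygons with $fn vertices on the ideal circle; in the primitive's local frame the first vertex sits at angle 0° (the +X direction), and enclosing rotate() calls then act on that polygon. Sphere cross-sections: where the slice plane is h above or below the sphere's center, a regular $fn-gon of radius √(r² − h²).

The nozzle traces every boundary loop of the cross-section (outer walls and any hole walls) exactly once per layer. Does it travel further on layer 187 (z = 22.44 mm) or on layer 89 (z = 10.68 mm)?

layer 89 (z = 10.68 mm)

Layer 187 (z = 22.44): the sphere is absent (|z−center|=11.940 > r=10.5); the cylinder at (6.5, 11): section is a regular 8-gon, circumradius r=4 (perimeter = 2·8·4.000·sin(180°/8) = 24.49 mm); the sphere at (5, -0.5) is absent (|z−center|=8.940 > r=4); Merging all regions: only the r=4 cylinder at (6.5, 11) is present, so the union is just that shape — boundary = 24.49 mm. So its perimeter = 24.49 mm. Layer 89 (z = 10.68): the r=10.5 sphere contributes a regular 8-gon of circumradius √(10.5²−0.18²) = 10.498 (perimeter = 2·8·10.498·sin(180°/8) = 64.28 mm); the cylinder at (6.5, 11): section is a regular 8-gon, circumradius r=4 (perimeter = 2·8·4.000·sin(180°/8) = 24.49 mm); the r=4 sphere at (5, -0.5) contributes a regular 8-gon of circumradius √(4²−2.82²) = 2.837 (perimeter = 2·8·2.837·sin(180°/8) = 17.37 mm); Combining (union): the regions partially overlap (shared area 25.60 mm²), so the edge portions inside another operand are dropped and the merged outline is re-measured after clipping — boundary = 79.11 mm. So its perimeter = 79.11 mm. Layer 89 is larger (79.11 vs 24.49 mm).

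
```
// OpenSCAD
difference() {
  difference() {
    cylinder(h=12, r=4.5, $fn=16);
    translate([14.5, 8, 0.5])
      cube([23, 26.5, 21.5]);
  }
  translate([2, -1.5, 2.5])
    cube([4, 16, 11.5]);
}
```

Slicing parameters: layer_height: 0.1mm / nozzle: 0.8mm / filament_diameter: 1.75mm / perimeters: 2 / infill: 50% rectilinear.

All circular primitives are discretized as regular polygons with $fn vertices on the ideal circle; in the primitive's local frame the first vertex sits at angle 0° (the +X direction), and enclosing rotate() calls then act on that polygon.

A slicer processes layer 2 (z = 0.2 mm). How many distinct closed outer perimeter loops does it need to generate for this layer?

At z = 0.2 mm: the cylinder: section is a regular 16-gon, circumradius r=4.5; the cube at (14.5, 8) does not reach this height (z outside [0.5, 22]); Subtracting the remaining from the first: none of the subtracted shapes is present at this height, so the r=4.5 cylinder is unchanged — 1 connected region; the cube at (2, -1.5) does not reach this height (z outside [2.5, 14]); After the difference (first − rest): none of the subtracted shapes is present at this height, so the result so far is unchanged — 1 connected region. The result has 1 disconnected region.

1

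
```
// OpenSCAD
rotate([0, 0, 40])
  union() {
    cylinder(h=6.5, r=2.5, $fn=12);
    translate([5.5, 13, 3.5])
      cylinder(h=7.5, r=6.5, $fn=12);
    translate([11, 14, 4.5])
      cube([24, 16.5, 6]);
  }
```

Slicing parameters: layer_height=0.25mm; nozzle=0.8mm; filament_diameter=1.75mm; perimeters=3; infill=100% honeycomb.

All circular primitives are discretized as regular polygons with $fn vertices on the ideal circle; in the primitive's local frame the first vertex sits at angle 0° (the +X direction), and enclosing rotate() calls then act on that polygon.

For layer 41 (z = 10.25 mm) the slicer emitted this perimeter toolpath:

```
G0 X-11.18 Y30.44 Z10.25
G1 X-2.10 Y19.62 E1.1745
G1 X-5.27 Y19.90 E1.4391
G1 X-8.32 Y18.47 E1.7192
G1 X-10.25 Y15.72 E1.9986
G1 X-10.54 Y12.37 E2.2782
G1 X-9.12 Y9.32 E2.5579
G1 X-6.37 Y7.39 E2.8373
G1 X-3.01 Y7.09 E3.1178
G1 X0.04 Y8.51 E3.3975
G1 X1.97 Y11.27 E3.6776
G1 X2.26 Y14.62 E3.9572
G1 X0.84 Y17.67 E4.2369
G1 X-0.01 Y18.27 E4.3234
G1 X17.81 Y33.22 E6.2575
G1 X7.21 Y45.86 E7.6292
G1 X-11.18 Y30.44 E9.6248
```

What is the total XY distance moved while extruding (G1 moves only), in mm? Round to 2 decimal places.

115.75 mm

Sum the Euclidean lengths of each G1 segment: total = 115.75 mm.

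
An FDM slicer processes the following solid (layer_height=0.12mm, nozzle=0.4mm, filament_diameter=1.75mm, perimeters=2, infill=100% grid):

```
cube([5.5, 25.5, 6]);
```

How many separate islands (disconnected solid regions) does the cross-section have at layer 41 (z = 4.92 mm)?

At z = 4.92 mm: the cube (footprint 5.5×25.5) is included at this height. Overall, the cross-section is a single solid region. Island count = 1.

1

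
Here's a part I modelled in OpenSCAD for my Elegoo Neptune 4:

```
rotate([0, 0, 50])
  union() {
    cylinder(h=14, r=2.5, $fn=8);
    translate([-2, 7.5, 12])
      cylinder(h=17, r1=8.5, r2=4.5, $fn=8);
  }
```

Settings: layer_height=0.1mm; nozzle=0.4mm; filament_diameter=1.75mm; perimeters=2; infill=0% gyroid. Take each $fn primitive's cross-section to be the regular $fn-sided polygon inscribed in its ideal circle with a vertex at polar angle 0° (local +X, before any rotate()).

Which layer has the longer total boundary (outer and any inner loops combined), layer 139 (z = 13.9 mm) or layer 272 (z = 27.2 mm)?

layer 139 (z = 13.9 mm)

Layer 139 (z = 13.9): the r=2.5 cylinder contributes a regular 8-gon of circumradius 2.5 (perimeter = 2·8·2.500·sin(180°/8) = 15.31 mm); the cone at (-2, 7.5) (r1=8.5→r2=4.5) has section circumradius 8.053 here — a regular 8-gon (perimeter = 2·8·8.053·sin(180°/8) = 49.31 mm); Taking the union: the regions partially overlap (shared area 7.63 mm²), so the edge portions inside another operand are dropped and the merged outline is re-measured after clipping — boundary = 53.00 mm; (whole slice rotated 50° about Z — lengths, areas and connectivity unchanged). So its perimeter = 53.00 mm. Layer 272 (z = 27.2): the cylinder does not reach this height (z outside [0, 14]); the cone at (-2, 7.5) contributes a regular 8-gon of circumradius 4.924 (interpolated between r1=8.5 and r2=4.5 at t=0.894) (perimeter = 2·8·4.924·sin(180°/8) = 30.15 mm); Merging all regions: only the cone at (-2, 7.5) is present, so the union is just that shape — boundary = 30.15 mm; (whole slice rotated 50° about Z — lengths, areas and connectivity unchanged). So its perimeter = 30.15 mm. Layer 139 is larger (53.00 vs 30.15 mm).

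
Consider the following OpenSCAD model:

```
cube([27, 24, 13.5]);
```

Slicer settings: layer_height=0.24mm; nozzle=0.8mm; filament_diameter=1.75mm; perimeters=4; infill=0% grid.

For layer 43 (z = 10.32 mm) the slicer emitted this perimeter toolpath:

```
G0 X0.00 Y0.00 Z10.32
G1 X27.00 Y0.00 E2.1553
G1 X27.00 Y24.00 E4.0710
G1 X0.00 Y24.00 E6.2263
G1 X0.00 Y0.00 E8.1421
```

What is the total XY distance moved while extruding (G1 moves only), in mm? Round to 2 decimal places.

Sum the Euclidean lengths of each G1 segment: total = 102.00 mm.

102.00 mm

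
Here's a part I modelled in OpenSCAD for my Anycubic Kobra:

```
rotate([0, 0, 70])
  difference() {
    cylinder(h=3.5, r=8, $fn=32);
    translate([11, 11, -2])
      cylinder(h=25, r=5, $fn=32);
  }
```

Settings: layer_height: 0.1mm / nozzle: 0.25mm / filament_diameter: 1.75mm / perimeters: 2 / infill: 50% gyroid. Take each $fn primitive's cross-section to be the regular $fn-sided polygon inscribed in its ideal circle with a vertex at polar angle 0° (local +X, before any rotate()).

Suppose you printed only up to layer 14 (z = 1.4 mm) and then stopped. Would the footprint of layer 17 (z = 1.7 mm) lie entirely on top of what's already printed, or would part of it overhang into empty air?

entirely on top

Compare the two slices. At z = 1.4: the r=8 cylinder gives a regular 32-gon of circumradius 8 (constant along its height) (area = (32/2)·8.000²·sin(360°/32) = 199.77 mm²); the r=5 cylinder at (11, 11) contributes a regular 32-gon of circumradius 5 (area = (32/2)·5.000²·sin(360°/32) = 78.04 mm²); Subtracting the remaining from the first: starting from the r=8 cylinder (199.77 mm²), the r=5 cylinder at (11, 11) misses the remaining region (no effect) — area = 199.77 mm²; (whole slice rotated 70° about Z — lengths, areas and connectivity unchanged). At z = 1.7: the r=8 cylinder gives a regular 32-gon of circumradius 8 (constant along its height) (area = (32/2)·8.000²·sin(360°/32) = 199.77 mm²); the cylinder at (11, 11): section is a regular 32-gon, circumradius r=5 (area = (32/2)·5.000²·sin(360°/32) = 78.04 mm²); Subtracting the remaining from the first: starting from the r=8 cylinder (199.77 mm²), the r=5 cylinder at (11, 11) misses the remaining region (no effect) — area = 199.77 mm²; (whole slice rotated 70° about Z — lengths, areas and connectivity unchanged). Checking containment: the cross-section at z = 1.7 is a subset of the cross-section at z = 1.4.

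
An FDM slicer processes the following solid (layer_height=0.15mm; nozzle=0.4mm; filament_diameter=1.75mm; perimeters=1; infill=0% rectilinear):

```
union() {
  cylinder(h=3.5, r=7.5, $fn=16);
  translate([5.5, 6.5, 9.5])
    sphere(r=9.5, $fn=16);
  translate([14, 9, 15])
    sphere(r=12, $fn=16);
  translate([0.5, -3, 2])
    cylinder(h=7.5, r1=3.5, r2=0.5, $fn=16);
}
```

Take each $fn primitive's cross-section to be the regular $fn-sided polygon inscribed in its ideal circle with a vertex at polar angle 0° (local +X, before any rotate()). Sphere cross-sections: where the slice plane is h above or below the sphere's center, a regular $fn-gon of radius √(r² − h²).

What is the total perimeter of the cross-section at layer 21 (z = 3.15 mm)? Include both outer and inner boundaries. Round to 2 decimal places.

At z = 3.15 mm: the r=7.5 cylinder gives a regular 16-gon of circumradius 7.5 (constant along its height) (perimeter = 2·16·7.500·sin(180°/16) = 46.82 mm); the sphere at (5.5, 6.5): section is a regular 16-gon, circumradius = √(r²−h²) = √(9.5²−6.35²) = 7.066 (perimeter = 2·16·7.066·sin(180°/16) = 44.11 mm); the r=12 sphere at (14, 9) contributes a regular 16-gon of circumradius √(12²−11.85²) = 1.891 (perimeter = 2·16·1.891·sin(180°/16) = 11.81 mm); the cone at (0.5, -3) (r1=3.5→r2=0.5) has section circumradius 3.040 here — a regular 16-gon (perimeter = 2·16·3.040·sin(180°/16) = 18.98 mm); Merging all regions: the regions partially overlap (shared area 75.81 mm²), so the edge portions inside another operand are dropped and the merged outline is re-measured after clipping — boundary = 75.64 mm. Overall, the cross-section has 2 separate islands. Total boundary length (outer) = 75.64 mm.

75.64 mm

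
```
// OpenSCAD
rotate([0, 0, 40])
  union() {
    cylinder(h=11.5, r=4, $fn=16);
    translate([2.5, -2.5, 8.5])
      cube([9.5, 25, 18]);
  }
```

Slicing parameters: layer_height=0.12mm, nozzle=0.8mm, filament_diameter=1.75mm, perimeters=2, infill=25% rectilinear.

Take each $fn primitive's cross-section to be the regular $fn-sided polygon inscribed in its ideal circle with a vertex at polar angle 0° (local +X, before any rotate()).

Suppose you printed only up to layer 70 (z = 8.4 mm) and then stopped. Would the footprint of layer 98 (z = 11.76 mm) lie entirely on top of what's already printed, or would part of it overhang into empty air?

Compare the two slices. At z = 8.4: the r=4 cylinder gives a regular 16-gon of circumradius 4 (constant along its height) (area = (16/2)·4.000²·sin(360°/16) = 48.98 mm²); the cube at (2.5, -2.5) is absent (z outside [8.5, 26.5]); Combining (union): only the r=4 cylinder is present, so the union is just that shape — area = 48.98 mm²; (rotated 40° about Z; rotation is an isometry so areas/perimeters/island counts are preserved). At z = 11.76: the cylinder does not reach this height (z outside [0, 11.5]); the cube at (2.5, -2.5) is present — its section is the full 9.5×25 rectangle (area 237.50 mm²); Combining (union): only the 9.5×25 cube at (2.5, -2.5) is present, so the union is just that shape — area = 237.50 mm²; (rotated 40° about Z; rotation is an isometry so areas/perimeters/island counts are preserved). Checking containment: at z = 11.76 the cross-section extends beyond the z = 8.4 cross-section by about 231.50 mm².

part overhangs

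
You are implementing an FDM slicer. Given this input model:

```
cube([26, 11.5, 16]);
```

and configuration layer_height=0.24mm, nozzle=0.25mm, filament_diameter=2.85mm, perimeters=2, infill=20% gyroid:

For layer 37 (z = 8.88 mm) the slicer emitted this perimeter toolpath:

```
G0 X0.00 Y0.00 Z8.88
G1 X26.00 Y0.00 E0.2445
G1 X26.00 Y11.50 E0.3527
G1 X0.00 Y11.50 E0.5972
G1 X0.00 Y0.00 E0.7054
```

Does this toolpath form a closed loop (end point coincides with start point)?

yes

Start point (G0): (0.00, 0.00). End point (last G1): the path returns to the start — closed.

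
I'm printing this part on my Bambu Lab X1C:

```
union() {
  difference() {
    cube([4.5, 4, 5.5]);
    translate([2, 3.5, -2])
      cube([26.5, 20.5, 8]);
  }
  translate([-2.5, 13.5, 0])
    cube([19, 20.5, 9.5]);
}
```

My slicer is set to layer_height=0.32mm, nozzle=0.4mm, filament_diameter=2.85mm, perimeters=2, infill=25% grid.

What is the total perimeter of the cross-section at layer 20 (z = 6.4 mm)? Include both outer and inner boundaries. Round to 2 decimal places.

At z = 6.4 mm: the cube does not reach this height (z outside [0, 5.5]); the cube at (2, 3.5) does not reach this height (z outside [-2, 6]); Taking the first minus the rest: the first operand is absent here, so nothing remains; the 19×20.5 cube at (-2.5, 13.5) contributes its full rectangle (perimeter 79.00 mm); Merging all regions: only the 19×20.5 cube at (-2.5, 13.5) is present, so the union is just that shape — boundary = 79.00 mm. Overall, the cross-section is a single solid region. Total boundary length (outer) = 79.00 mm.

79.00 mm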